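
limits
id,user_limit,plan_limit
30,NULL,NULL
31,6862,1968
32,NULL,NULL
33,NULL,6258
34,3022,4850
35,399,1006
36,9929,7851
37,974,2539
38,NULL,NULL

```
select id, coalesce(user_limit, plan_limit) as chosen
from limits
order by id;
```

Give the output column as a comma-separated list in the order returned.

id=30: user_limit=NULL, plan_limit=NULL (all NULL) → NULL
id=31: user_limit=6862 → 6862
id=32: user_limit=NULL, plan_limit=NULL (all NULL) → NULL
id=33: user_limit=NULL, plan_limit=6258 → 6258
id=34: user_limit=3022 → 3022
id=35: user_limit=399 → 399
id=36: user_limit=9929 → 9929
id=37: user_limit=974 → 974
id=38: user_limit=NULL, plan_limit=NULL (all NULL) → NULL

NULL, 6862, NULL, 6258, 3022, 399, 9929, 974, NULL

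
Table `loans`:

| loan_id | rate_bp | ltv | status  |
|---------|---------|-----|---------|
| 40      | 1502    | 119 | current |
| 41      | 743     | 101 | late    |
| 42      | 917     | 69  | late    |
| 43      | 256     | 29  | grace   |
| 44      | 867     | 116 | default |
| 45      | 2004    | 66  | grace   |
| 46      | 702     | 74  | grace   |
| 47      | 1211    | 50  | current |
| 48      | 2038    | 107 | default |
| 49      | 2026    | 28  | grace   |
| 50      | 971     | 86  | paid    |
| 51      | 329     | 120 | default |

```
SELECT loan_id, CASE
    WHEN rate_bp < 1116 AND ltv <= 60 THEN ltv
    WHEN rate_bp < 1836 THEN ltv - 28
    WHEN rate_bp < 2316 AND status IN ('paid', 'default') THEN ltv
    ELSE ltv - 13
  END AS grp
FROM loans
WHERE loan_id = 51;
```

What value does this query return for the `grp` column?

92

loan_id = 51: rate_bp=329, ltv=120, status=default.
rate_bp < 1116 AND ltv <= 60 → false
rate_bp < 1836 → true → 92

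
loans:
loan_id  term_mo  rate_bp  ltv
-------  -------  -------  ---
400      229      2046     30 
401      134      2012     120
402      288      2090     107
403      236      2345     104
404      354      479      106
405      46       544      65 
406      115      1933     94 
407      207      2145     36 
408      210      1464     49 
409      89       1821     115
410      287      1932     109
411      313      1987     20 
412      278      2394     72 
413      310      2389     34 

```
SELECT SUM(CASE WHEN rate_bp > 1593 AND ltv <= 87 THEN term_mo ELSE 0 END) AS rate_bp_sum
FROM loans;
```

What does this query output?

loan_id=400: ✓ → 229
loan_id=401: ✗
loan_id=402: ✗
loan_id=403: ✗
loan_id=404: ✗
loan_id=405: ✗
loan_id=406: ✗
loan_id=407: ✓ → 207
loan_id=408: ✗
loan_id=409: ✗
loan_id=410: ✗
loan_id=411: ✓ → 313
loan_id=412: ✓ → 278
loan_id=413: ✓ → 310
rate_bp_sum = 229 + 207 + 313 + 278 + 310 = 1337

1337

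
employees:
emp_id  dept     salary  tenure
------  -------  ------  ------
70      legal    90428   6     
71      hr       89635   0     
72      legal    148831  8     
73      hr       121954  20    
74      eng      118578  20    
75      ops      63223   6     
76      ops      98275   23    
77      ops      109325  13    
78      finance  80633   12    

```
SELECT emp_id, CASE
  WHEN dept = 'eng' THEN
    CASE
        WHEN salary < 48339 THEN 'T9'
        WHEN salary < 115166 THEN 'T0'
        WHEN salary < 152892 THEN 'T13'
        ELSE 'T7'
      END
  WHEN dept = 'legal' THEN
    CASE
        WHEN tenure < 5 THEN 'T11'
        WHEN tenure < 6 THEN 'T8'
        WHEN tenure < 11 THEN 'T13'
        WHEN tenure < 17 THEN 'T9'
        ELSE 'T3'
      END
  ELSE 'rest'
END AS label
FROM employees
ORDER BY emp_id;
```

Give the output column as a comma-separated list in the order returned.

emp_id=70: dept='legal' → inner[tenure < 11] → T13
emp_id=71: dept='hr' → outer ELSE → rest
emp_id=72: dept='legal' → inner[tenure < 11] → T13
emp_id=73: dept='hr' → outer ELSE → rest
emp_id=74: dept='eng' → inner[salary < 152892] → T13
emp_id=75: dept='ops' → outer ELSE → rest
emp_id=76: dept='ops' → outer ELSE → rest
emp_id=77: dept='ops' → outer ELSE → rest
emp_id=78: dept='finance' → outer ELSE → rest

T13, rest, T13, rest, T13, rest, rest, rest, rest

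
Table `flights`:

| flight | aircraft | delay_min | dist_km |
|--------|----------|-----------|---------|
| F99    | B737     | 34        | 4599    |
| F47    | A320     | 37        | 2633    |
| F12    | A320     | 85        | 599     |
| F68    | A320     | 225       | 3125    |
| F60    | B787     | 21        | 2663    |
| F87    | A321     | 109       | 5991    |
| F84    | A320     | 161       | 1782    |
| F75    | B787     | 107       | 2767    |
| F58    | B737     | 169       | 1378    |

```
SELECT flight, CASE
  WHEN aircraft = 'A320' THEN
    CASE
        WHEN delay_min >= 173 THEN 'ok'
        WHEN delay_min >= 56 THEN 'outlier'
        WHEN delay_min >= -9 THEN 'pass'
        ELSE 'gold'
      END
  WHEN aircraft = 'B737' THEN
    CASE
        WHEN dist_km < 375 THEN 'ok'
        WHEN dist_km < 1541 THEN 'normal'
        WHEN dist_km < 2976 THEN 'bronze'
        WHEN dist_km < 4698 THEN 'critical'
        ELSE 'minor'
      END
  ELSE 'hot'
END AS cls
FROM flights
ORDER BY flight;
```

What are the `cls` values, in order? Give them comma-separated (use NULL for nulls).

outlier, pass, normal, hot, ok, hot, outlier, hot, critical

flight=F12: aircraft='A320' → inner[delay_min >= 56] → outlier
flight=F47: aircraft='A320' → inner[delay_min >= -9] → pass
flight=F58: aircraft='B737' → inner[dist_km < 1541] → normal
flight=F60: aircraft='B787' → outer ELSE → hot
flight=F68: aircraft='A320' → inner[delay_min >= 173] → ok
flight=F75: aircraft='B787' → outer ELSE → hot
flight=F84: aircraft='A320' → inner[delay_min >= 56] → outlier
flight=F87: aircraft='A321' → outer ELSE → hot
flight=F99: aircraft='B737' → inner[dist_km < 4698] → critical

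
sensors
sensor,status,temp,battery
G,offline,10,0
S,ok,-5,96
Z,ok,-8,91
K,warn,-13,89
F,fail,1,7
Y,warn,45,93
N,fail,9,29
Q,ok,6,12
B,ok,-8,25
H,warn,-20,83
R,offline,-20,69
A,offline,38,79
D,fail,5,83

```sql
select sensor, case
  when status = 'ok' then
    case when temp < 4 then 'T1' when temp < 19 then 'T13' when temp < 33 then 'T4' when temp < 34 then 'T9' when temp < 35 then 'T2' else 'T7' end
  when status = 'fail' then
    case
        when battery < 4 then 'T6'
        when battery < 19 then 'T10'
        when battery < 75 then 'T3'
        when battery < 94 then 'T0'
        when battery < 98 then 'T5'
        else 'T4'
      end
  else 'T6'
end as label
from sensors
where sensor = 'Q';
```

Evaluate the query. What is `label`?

sensor = Q: status=ok, temp=6, battery=12.
status='ok' → inner[temp < 19] → T13

T13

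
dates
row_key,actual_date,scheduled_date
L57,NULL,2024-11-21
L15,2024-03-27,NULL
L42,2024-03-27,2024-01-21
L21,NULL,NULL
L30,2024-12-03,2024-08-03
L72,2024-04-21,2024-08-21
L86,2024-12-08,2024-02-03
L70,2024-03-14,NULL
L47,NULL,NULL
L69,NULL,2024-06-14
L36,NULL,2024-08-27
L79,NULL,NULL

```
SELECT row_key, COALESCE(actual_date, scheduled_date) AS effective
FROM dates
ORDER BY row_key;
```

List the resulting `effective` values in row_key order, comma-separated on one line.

2024-03-27, NULL, 2024-12-03, 2024-08-27, 2024-03-27, NULL, 2024-11-21, 2024-06-14, 2024-03-14, 2024-04-21, NULL, 2024-12-08

row_key=L15: actual_date=2024-03-27 → 2024-03-27
row_key=L21: actual_date=NULL, scheduled_date=NULL (all NULL) → NULL
row_key=L30: actual_date=2024-12-03 → 2024-12-03
row_key=L36: actual_date=NULL, scheduled_date=2024-08-27 → 2024-08-27
row_key=L42: actual_date=2024-03-27 → 2024-03-27
row_key=L47: actual_date=NULL, scheduled_date=NULL (all NULL) → NULL
row_key=L57: actual_date=NULL, scheduled_date=2024-11-21 → 2024-11-21
row_key=L69: actual_date=NULL, scheduled_date=2024-06-14 → 2024-06-14
row_key=L70: actual_date=2024-03-14 → 2024-03-14
row_key=L72: actual_date=2024-04-21 → 2024-04-21
row_key=L79: actual_date=NULL, scheduled_date=NULL (all NULL) → NULL
row_key=L86: actual_date=2024-12-08 → 2024-12-08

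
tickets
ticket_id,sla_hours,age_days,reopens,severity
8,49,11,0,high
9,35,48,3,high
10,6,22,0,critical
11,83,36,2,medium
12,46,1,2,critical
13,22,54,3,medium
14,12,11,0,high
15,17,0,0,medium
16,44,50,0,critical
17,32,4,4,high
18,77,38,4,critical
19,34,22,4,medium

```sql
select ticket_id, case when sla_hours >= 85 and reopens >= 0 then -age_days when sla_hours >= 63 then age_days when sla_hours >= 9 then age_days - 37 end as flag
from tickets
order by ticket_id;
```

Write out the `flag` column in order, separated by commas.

ticket_id=8: sla_hours >= 9 → -26
ticket_id=9: sla_hours >= 9 → 11
ticket_id=10: (no match → NULL) → NULL
ticket_id=11: sla_hours >= 63 → 36
ticket_id=12: sla_hours >= 9 → -36
ticket_id=13: sla_hours >= 9 → 17
ticket_id=14: sla_hours >= 9 → -26
ticket_id=15: sla_hours >= 9 → -37
ticket_id=16: sla_hours >= 9 → 13
ticket_id=17: sla_hours >= 9 → -33
ticket_id=18: sla_hours >= 63 → 38
ticket_id=19: sla_hours >= 9 → -15

-26, 11, NULL, 36, -36, 17, -26, -37, 13, -33, 38, -15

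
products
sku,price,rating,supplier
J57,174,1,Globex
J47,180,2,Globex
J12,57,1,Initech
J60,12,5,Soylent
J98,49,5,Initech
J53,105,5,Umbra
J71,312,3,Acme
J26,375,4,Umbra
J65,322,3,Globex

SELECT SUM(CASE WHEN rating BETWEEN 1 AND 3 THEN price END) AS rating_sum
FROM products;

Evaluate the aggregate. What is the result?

sku=J57: ✓ → 174
sku=J47: ✓ → 180
sku=J12: ✓ → 57
sku=J60: ✗
sku=J98: ✗
sku=J53: ✗
sku=J71: ✓ → 312
sku=J26: ✗
sku=J65: ✓ → 322
rating_sum = 174 + 180 + 57 + 312 + 322 = 1045

1045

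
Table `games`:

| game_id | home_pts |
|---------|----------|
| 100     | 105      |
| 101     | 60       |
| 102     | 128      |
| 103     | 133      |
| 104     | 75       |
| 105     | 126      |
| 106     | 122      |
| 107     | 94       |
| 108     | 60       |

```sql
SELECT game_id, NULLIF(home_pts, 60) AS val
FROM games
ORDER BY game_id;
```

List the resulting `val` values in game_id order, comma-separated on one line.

game_id=100: home_pts=105 vs 60: differ → 105
game_id=101: home_pts=60 vs 60: equal → NULL
game_id=102: home_pts=128 vs 60: differ → 128
game_id=103: home_pts=133 vs 60: differ → 133
game_id=104: home_pts=75 vs 60: differ → 75
game_id=105: home_pts=126 vs 60: differ → 126
game_id=106: home_pts=122 vs 60: differ → 122
game_id=107: home_pts=94 vs 60: differ → 94
game_id=108: home_pts=60 vs 60: equal → NULL

105, NULL, 128, 133, 75, 126, 122, 94, NULL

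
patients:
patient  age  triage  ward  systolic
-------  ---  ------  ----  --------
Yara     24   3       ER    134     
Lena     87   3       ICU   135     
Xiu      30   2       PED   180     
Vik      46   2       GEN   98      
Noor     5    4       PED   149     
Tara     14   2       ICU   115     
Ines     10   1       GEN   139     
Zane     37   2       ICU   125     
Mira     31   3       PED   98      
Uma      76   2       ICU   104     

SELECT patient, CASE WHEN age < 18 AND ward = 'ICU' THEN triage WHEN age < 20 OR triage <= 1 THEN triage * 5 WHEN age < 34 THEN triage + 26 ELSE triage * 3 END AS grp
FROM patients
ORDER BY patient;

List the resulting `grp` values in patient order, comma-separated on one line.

patient=Ines: age < 20 OR triage <= 1 → 5
patient=Lena: ELSE → 9
patient=Mira: age < 34 → 29
patient=Noor: age < 20 OR triage <= 1 → 20
patient=Tara: age < 18 AND ward = 'ICU' → 2
patient=Uma: ELSE → 6
patient=Vik: ELSE → 6
patient=Xiu: age < 34 → 28
patient=Yara: age < 34 → 29
patient=Zane: ELSE → 6

5, 9, 29, 20, 2, 6, 6, 28, 29, 6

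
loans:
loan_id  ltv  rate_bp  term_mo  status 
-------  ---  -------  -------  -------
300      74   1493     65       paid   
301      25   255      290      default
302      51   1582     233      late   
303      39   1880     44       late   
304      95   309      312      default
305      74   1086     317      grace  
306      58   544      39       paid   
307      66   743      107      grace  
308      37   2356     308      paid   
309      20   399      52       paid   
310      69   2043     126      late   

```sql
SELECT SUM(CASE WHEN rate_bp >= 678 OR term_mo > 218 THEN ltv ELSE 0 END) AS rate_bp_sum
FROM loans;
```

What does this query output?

530

loan_id=300: ✓ → 74
loan_id=301: ✓ → 25
loan_id=302: ✓ → 51
loan_id=303: ✓ → 39
loan_id=304: ✓ → 95
loan_id=305: ✓ → 74
loan_id=306: ✗
loan_id=307: ✓ → 66
loan_id=308: ✓ → 37
loan_id=309: ✗
loan_id=310: ✓ → 69
rate_bp_sum = 74 + 25 + 51 + 39 + 95 + 74 + 66 + 37 + 69 = 530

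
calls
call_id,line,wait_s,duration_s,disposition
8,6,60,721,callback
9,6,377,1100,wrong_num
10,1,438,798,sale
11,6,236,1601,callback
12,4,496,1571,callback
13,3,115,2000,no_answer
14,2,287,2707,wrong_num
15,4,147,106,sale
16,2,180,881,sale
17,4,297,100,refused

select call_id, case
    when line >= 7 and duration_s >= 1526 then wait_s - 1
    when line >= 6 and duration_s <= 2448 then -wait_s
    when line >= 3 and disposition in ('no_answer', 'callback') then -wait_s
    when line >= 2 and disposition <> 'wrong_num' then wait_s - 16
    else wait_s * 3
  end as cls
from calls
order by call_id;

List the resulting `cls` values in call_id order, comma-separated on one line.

call_id=8: line >= 6 and duration_s <= 2448 → -60
call_id=9: line >= 6 and duration_s <= 2448 → -377
call_id=10: ELSE → 1314
call_id=11: line >= 6 and duration_s <= 2448 → -236
call_id=12: line >= 3 and disposition in ('no_answer', 'callback') → -496
call_id=13: line >= 3 and disposition in ('no_answer', 'callback') → -115
call_id=14: ELSE → 861
call_id=15: line >= 2 and disposition <> 'wrong_num' → 131
call_id=16: line >= 2 and disposition <> 'wrong_num' → 164
call_id=17: line >= 2 and disposition <> 'wrong_num' → 281

-60, -377, 1314, -236, -496, -115, 861, 131, 164, 281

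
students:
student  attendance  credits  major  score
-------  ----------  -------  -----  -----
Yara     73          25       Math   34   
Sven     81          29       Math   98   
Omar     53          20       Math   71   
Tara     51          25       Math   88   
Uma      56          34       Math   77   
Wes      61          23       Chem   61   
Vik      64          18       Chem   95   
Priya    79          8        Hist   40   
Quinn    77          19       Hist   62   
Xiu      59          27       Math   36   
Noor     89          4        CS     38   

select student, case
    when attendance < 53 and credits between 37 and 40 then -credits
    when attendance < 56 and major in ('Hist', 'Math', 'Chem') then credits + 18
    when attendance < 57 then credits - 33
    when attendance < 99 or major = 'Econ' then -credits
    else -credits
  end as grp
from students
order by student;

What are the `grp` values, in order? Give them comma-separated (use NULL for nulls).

student=Noor: attendance < 99 or major = 'Econ' → -4
student=Omar: attendance < 56 and major in ('Hist', 'Math', 'Chem') → 38
student=Priya: attendance < 99 or major = 'Econ' → -8
student=Quinn: attendance < 99 or major = 'Econ' → -19
student=Sven: attendance < 99 or major = 'Econ' → -29
student=Tara: attendance < 56 and major in ('Hist', 'Math', 'Chem') → 43
student=Uma: attendance < 57 → 1
student=Vik: attendance < 99 or major = 'Econ' → -18
student=Wes: attendance < 99 or major = 'Econ' → -23
student=Xiu: attendance < 99 or major = 'Econ' → -27
student=Yara: attendance < 99 or major = 'Econ' → -25

-4, 38, -8, -19, -29, 43, 1, -18, -23, -27, -25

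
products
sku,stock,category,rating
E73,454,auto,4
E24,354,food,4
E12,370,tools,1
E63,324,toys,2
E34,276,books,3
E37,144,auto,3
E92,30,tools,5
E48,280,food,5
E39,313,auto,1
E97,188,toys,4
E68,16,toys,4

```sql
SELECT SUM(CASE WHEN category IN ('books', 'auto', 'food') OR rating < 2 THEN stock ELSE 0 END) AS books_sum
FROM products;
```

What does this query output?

2191

sku=E73: ✓ → 454
sku=E24: ✓ → 354
sku=E12: ✓ → 370
sku=E63: ✗
sku=E34: ✓ → 276
sku=E37: ✓ → 144
sku=E92: ✗
sku=E48: ✓ → 280
sku=E39: ✓ → 313
sku=E97: ✗
sku=E68: ✗
books_sum = 454 + 354 + 370 + 276 + 144 + 280 + 313 = 2191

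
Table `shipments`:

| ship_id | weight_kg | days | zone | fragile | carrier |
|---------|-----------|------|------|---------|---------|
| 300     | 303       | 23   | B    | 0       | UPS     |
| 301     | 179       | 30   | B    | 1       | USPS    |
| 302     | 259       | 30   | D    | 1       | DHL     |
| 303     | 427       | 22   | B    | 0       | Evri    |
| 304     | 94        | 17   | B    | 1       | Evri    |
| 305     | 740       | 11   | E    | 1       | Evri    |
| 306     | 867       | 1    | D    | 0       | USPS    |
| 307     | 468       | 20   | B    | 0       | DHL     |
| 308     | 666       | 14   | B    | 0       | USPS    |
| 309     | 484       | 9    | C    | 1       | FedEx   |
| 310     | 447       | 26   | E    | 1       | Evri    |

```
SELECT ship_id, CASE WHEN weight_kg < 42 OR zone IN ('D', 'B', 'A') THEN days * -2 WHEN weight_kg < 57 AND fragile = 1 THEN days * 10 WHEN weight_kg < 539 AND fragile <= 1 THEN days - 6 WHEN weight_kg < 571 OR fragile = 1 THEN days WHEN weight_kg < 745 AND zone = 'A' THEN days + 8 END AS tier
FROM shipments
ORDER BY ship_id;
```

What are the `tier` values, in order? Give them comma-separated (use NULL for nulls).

ship_id=300: weight_kg < 42 OR zone IN ('D', 'B', 'A') → -46
ship_id=301: weight_kg < 42 OR zone IN ('D', 'B', 'A') → -60
ship_id=302: weight_kg < 42 OR zone IN ('D', 'B', 'A') → -60
ship_id=303: weight_kg < 42 OR zone IN ('D', 'B', 'A') → -44
ship_id=304: weight_kg < 42 OR zone IN ('D', 'B', 'A') → -34
ship_id=305: weight_kg < 571 OR fragile = 1 → 11
ship_id=306: weight_kg < 42 OR zone IN ('D', 'B', 'A') → -2
ship_id=307: weight_kg < 42 OR zone IN ('D', 'B', 'A') → -40
ship_id=308: weight_kg < 42 OR zone IN ('D', 'B', 'A') → -28
ship_id=309: weight_kg < 539 AND fragile <= 1 → 3
ship_id=310: weight_kg < 539 AND fragile <= 1 → 20

-46, -60, -60, -44, -34, 11, -2, -40, -28, 3, 20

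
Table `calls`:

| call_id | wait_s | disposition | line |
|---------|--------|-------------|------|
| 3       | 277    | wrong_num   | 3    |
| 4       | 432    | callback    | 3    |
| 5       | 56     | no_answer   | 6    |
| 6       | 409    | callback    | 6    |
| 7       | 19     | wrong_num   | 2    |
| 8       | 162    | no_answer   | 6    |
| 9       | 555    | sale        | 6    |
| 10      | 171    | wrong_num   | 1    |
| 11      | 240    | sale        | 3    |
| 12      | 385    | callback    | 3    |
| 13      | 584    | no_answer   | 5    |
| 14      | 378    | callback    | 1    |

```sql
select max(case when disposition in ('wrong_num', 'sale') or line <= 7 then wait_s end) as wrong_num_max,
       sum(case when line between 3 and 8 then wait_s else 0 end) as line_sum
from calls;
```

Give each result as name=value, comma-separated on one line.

[wrong_num_max: disposition in ('wrong_num', 'sale') or line <= 7]
call_id=3: ✓ → 277
call_id=4: ✓ → 432
call_id=5: ✓ → 56
call_id=6: ✓ → 409
call_id=7: ✓ → 19
call_id=8: ✓ → 162
call_id=9: ✓ → 555
call_id=10: ✓ → 171
call_id=11: ✓ → 240
call_id=12: ✓ → 385
call_id=13: ✓ → 584
call_id=14: ✓ → 378
wrong_num_max = MAX(277, 432, 56, 409, 19, 162, 555, 171, 240, 385, 584, 378) = 584
—
[line_sum: line between 3 and 8]
call_id=3: ✓ → 277
call_id=4: ✓ → 432
call_id=5: ✓ → 56
call_id=6: ✓ → 409
call_id=7: ✗
call_id=8: ✓ → 162
call_id=9: ✓ → 555
call_id=10: ✗
call_id=11: ✓ → 240
call_id=12: ✓ → 385
call_id=13: ✓ → 584
call_id=14: ✗
line_sum = 277 + 432 + 56 + 409 + 162 + 555 + 240 + 385 + 584 = 3100

wrong_num_max=584, line_sum=3100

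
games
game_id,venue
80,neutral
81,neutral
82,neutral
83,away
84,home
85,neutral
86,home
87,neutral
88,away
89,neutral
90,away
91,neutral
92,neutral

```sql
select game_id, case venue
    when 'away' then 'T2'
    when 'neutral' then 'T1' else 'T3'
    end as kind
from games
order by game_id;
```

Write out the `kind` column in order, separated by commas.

game_id=80: venue='neutral' → T1
game_id=81: venue='neutral' → T1
game_id=82: venue='neutral' → T1
game_id=83: venue='away' → T2
game_id=84: ELSE → T3
game_id=85: venue='neutral' → T1
game_id=86: ELSE → T3
game_id=87: venue='neutral' → T1
game_id=88: venue='away' → T2
game_id=89: venue='neutral' → T1
game_id=90: venue='away' → T2
game_id=91: venue='neutral' → T1
game_id=92: venue='neutral' → T1

T1, T1, T1, T2, T3, T1, T3, T1, T2, T1, T2, T1, T1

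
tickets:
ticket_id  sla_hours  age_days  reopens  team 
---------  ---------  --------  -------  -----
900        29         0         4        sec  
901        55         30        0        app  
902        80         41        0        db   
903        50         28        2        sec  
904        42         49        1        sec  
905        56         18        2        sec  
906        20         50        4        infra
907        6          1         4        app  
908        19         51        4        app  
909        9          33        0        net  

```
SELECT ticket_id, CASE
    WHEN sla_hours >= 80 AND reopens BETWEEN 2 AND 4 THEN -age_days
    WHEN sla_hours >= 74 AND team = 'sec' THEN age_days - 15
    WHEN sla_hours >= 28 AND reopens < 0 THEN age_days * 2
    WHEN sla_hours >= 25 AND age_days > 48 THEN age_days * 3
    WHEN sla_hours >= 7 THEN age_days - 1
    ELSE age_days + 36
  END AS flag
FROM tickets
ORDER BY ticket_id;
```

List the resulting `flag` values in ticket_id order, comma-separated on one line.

-1, 29, 40, 27, 147, 17, 49, 37, 50, 32

ticket_id=900: sla_hours >= 7 → -1
ticket_id=901: sla_hours >= 7 → 29
ticket_id=902: sla_hours >= 7 → 40
ticket_id=903: sla_hours >= 7 → 27
ticket_id=904: sla_hours >= 25 AND age_days > 48 → 147
ticket_id=905: sla_hours >= 7 → 17
ticket_id=906: sla_hours >= 7 → 49
ticket_id=907: ELSE → 37
ticket_id=908: sla_hours >= 7 → 50
ticket_id=909: sla_hours >= 7 → 32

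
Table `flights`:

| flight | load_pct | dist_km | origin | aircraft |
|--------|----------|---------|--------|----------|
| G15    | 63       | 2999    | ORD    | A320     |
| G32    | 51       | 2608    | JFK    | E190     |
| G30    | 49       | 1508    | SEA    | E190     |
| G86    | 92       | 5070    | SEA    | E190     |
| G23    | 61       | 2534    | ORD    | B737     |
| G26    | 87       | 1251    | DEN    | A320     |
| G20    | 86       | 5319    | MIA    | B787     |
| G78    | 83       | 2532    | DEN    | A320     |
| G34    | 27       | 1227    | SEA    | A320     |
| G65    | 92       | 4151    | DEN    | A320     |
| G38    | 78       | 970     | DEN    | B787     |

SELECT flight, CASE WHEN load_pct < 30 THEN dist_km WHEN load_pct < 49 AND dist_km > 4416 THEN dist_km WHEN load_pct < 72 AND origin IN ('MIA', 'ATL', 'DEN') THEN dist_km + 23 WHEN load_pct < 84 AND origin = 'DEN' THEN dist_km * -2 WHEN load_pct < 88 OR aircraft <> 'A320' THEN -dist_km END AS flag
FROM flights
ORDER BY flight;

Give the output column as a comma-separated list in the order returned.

-2999, -5319, -2534, -1251, -1508, -2608, 1227, -1940, NULL, -5064, -5070

flight=G15: load_pct < 88 OR aircraft <> 'A320' → -2999
flight=G20: load_pct < 88 OR aircraft <> 'A320' → -5319
flight=G23: load_pct < 88 OR aircraft <> 'A320' → -2534
flight=G26: load_pct < 88 OR aircraft <> 'A320' → -1251
flight=G30: load_pct < 88 OR aircraft <> 'A320' → -1508
flight=G32: load_pct < 88 OR aircraft <> 'A320' → -2608
flight=G34: load_pct < 30 → 1227
flight=G38: load_pct < 84 AND origin = 'DEN' → -1940
flight=G65: (no match → NULL) → NULL
flight=G78: load_pct < 84 AND origin = 'DEN' → -5064
flight=G86: load_pct < 88 OR aircraft <> 'A320' → -5070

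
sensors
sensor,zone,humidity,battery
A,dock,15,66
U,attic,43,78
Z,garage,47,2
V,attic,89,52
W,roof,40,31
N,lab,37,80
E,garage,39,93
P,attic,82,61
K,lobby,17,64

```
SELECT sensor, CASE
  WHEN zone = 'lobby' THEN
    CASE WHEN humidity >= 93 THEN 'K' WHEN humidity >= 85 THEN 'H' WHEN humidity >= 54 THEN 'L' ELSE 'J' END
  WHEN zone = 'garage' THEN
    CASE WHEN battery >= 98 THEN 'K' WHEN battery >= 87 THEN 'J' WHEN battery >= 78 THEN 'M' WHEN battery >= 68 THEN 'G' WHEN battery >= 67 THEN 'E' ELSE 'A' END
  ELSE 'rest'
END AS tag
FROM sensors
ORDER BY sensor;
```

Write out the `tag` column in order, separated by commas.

sensor=A: zone='dock' → outer ELSE → rest
sensor=E: zone='garage' → inner[battery >= 87] → J
sensor=K: zone='lobby' → inner[ELSE] → J
sensor=N: zone='lab' → outer ELSE → rest
sensor=P: zone='attic' → outer ELSE → rest
sensor=U: zone='attic' → outer ELSE → rest
sensor=V: zone='attic' → outer ELSE → rest
sensor=W: zone='roof' → outer ELSE → rest
sensor=Z: zone='garage' → inner[ELSE] → A

rest, J, J, rest, rest, rest, rest, rest, A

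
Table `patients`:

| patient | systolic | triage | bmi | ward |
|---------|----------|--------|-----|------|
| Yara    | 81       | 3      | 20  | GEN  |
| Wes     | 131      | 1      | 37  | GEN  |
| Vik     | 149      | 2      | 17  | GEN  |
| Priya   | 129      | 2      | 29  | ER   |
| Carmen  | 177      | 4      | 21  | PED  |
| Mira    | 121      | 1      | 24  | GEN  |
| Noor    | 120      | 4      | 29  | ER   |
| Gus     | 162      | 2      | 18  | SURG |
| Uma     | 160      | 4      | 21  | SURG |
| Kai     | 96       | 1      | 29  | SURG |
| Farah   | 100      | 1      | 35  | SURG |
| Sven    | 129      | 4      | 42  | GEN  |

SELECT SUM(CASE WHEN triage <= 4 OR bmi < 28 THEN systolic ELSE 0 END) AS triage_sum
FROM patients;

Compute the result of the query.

patient=Yara: ✓ → 81
patient=Wes: ✓ → 131
patient=Vik: ✓ → 149
patient=Priya: ✓ → 129
patient=Carmen: ✓ → 177
patient=Mira: ✓ → 121
patient=Noor: ✓ → 120
patient=Gus: ✓ → 162
patient=Uma: ✓ → 160
patient=Kai: ✓ → 96
patient=Farah: ✓ → 100
patient=Sven: ✓ → 129
triage_sum = 81 + 131 + 149 + 129 + 177 + 121 + 120 + 162 + 160 + 96 + 100 + 129 = 1555

1555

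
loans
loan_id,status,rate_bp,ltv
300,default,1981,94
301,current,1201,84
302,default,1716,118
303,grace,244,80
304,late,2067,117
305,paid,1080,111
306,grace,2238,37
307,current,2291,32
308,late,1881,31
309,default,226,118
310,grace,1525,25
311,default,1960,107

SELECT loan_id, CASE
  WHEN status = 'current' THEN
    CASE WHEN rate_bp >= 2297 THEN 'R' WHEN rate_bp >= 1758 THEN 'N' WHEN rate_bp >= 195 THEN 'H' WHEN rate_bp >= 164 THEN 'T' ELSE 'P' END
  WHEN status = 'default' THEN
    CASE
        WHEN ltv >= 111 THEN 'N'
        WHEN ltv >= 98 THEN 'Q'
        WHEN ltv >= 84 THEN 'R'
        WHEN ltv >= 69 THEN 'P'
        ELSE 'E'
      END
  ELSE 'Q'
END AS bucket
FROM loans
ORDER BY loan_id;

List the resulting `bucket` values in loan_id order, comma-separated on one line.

R, H, N, Q, Q, Q, Q, N, Q, N, Q, Q

loan_id=300: status='default' → inner[ltv >= 84] → R
loan_id=301: status='current' → inner[rate_bp >= 195] → H
loan_id=302: status='default' → inner[ltv >= 111] → N
loan_id=303: status='grace' → outer ELSE → Q
loan_id=304: status='late' → outer ELSE → Q
loan_id=305: status='paid' → outer ELSE → Q
loan_id=306: status='grace' → outer ELSE → Q
loan_id=307: status='current' → inner[rate_bp >= 1758] → N
loan_id=308: status='late' → outer ELSE → Q
loan_id=309: status='default' → inner[ltv >= 111] → N
loan_id=310: status='grace' → outer ELSE → Q
loan_id=311: status='default' → inner[ltv >= 98] → Q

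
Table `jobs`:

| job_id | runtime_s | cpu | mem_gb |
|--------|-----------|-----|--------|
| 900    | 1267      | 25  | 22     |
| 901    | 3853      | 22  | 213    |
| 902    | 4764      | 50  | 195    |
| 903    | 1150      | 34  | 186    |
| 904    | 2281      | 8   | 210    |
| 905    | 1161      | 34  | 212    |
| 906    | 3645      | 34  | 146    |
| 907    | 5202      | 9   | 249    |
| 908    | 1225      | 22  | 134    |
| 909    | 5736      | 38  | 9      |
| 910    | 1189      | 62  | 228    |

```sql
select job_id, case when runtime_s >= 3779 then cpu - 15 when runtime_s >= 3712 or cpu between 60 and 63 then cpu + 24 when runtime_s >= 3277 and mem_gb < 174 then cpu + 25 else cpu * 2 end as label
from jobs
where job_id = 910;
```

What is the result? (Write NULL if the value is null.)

86

job_id = 910: runtime_s=1189, cpu=62, mem_gb=228.
runtime_s >= 3779 → false
runtime_s >= 3712 or cpu between 60 and 63 → true → 86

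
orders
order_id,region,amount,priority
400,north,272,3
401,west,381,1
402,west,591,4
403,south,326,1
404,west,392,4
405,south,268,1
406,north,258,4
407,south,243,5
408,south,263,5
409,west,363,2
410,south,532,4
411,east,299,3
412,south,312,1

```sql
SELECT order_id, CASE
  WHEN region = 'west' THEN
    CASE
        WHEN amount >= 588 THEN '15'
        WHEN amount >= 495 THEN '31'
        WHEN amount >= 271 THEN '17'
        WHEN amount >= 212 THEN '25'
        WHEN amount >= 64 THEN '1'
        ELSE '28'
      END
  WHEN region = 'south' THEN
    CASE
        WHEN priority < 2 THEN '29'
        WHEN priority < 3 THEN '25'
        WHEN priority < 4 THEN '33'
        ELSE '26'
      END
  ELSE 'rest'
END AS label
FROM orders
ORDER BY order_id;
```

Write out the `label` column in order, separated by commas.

order_id=400: region='north' → outer ELSE → rest
order_id=401: region='west' → inner[amount >= 271] → 17
order_id=402: region='west' → inner[amount >= 588] → 15
order_id=403: region='south' → inner[priority < 2] → 29
order_id=404: region='west' → inner[amount >= 271] → 17
order_id=405: region='south' → inner[priority < 2] → 29
order_id=406: region='north' → outer ELSE → rest
order_id=407: region='south' → inner[ELSE] → 26
order_id=408: region='south' → inner[ELSE] → 26
order_id=409: region='west' → inner[amount >= 271] → 17
order_id=410: region='south' → inner[ELSE] → 26
order_id=411: region='east' → outer ELSE → rest
order_id=412: region='south' → inner[priority < 2] → 29

rest, 17, 15, 29, 17, 29, rest, 26, 26, 17, 26, rest, 29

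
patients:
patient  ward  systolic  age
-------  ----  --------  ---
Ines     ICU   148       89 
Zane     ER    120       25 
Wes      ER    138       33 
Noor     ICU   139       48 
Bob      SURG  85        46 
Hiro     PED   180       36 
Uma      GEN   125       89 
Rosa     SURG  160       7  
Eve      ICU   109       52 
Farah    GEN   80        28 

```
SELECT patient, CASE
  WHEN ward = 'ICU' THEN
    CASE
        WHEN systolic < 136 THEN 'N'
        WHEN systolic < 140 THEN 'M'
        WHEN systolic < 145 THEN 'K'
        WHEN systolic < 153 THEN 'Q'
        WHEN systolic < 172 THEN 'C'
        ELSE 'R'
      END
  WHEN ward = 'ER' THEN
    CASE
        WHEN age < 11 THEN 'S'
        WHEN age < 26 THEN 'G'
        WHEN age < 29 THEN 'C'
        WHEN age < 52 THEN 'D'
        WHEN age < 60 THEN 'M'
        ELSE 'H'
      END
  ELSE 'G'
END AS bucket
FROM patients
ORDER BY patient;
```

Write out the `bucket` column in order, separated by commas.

patient=Bob: ward='SURG' → outer ELSE → G
patient=Eve: ward='ICU' → inner[systolic < 136] → N
patient=Farah: ward='GEN' → outer ELSE → G
patient=Hiro: ward='PED' → outer ELSE → G
patient=Ines: ward='ICU' → inner[systolic < 153] → Q
patient=Noor: ward='ICU' → inner[systolic < 140] → M
patient=Rosa: ward='SURG' → outer ELSE → G
patient=Uma: ward='GEN' → outer ELSE → G
patient=Wes: ward='ER' → inner[age < 52] → D
patient=Zane: ward='ER' → inner[age < 26] → G

G, N, G, G, Q, M, G, G, D, G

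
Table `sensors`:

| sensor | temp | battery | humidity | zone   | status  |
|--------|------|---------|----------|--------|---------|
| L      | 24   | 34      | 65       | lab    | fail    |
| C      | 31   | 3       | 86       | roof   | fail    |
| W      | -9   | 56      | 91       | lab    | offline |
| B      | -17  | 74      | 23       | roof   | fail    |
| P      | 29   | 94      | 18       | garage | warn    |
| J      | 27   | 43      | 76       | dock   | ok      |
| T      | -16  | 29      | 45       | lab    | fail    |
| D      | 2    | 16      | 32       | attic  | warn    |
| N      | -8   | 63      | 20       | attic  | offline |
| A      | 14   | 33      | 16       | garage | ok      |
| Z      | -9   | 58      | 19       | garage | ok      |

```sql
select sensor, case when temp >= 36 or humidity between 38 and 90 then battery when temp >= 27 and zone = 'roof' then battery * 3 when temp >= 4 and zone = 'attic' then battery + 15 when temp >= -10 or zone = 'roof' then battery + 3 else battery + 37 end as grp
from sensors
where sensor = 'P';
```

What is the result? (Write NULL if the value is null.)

sensor = P: temp=29, battery=94, humidity=18, zone=garage, status=warn.
temp >= 36 or humidity between 38 and 90 → false
temp >= 27 and zone = 'roof' → false
temp >= 4 and zone = 'attic' → false
temp >= -10 or zone = 'roof' → true → 97

97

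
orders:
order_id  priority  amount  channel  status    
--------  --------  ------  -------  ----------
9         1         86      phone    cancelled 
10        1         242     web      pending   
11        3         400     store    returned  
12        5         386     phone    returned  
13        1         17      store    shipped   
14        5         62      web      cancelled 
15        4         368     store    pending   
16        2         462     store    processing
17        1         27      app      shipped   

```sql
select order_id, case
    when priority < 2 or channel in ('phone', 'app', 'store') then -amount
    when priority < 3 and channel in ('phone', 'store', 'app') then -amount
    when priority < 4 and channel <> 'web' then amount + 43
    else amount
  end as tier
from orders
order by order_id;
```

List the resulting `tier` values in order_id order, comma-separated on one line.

order_id=9: priority < 2 or channel in ('phone', 'app', 'store') → -86
order_id=10: priority < 2 or channel in ('phone', 'app', 'store') → -242
order_id=11: priority < 2 or channel in ('phone', 'app', 'store') → -400
order_id=12: priority < 2 or channel in ('phone', 'app', 'store') → -386
order_id=13: priority < 2 or channel in ('phone', 'app', 'store') → -17
order_id=14: ELSE → 62
order_id=15: priority < 2 or channel in ('phone', 'app', 'store') → -368
order_id=16: priority < 2 or channel in ('phone', 'app', 'store') → -462
order_id=17: priority < 2 or channel in ('phone', 'app', 'store') → -27

-86, -242, -400, -386, -17, 62, -368, -462, -27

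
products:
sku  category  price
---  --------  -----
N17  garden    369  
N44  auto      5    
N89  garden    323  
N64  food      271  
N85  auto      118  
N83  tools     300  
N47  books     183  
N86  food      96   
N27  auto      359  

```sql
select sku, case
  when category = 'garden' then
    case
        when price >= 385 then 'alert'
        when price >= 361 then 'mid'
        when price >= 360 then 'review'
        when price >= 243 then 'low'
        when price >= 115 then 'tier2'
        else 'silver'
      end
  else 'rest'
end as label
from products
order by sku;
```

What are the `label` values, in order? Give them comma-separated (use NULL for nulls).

sku=N17: category='garden' → inner[price >= 361] → mid
sku=N27: category='auto' → outer ELSE → rest
sku=N44: category='auto' → outer ELSE → rest
sku=N47: category='books' → outer ELSE → rest
sku=N64: category='food' → outer ELSE → rest
sku=N83: category='tools' → outer ELSE → rest
sku=N85: category='auto' → outer ELSE → rest
sku=N86: category='food' → outer ELSE → rest
sku=N89: category='garden' → inner[price >= 243] → low

mid, rest, rest, rest, rest, rest, rest, rest, low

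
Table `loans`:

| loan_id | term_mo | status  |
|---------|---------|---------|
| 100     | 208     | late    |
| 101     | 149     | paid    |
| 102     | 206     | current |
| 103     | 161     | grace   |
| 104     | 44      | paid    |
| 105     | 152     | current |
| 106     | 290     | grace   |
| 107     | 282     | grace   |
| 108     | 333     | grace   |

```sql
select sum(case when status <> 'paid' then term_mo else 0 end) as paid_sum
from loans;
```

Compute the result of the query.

1632

loan_id=100: ✓ → 208
loan_id=101: ✗
loan_id=102: ✓ → 206
loan_id=103: ✓ → 161
loan_id=104: ✗
loan_id=105: ✓ → 152
loan_id=106: ✓ → 290
loan_id=107: ✓ → 282
loan_id=108: ✓ → 333
paid_sum = 208 + 206 + 161 + 152 + 290 + 282 + 333 = 1632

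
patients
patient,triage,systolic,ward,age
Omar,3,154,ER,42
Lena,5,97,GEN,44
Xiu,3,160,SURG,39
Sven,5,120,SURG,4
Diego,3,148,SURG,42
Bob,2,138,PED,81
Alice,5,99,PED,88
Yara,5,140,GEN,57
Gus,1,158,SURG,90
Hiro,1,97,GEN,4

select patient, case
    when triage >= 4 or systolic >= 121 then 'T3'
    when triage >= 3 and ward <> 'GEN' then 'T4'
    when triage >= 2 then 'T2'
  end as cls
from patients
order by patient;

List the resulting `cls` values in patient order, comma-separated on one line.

patient=Alice: triage >= 4 or systolic >= 121 → T3
patient=Bob: triage >= 4 or systolic >= 121 → T3
patient=Diego: triage >= 4 or systolic >= 121 → T3
patient=Gus: triage >= 4 or systolic >= 121 → T3
patient=Hiro: (no match → NULL) → NULL
patient=Lena: triage >= 4 or systolic >= 121 → T3
patient=Omar: triage >= 4 or systolic >= 121 → T3
patient=Sven: triage >= 4 or systolic >= 121 → T3
patient=Xiu: triage >= 4 or systolic >= 121 → T3
patient=Yara: triage >= 4 or systolic >= 121 → T3

T3, T3, T3, T3, NULL, T3, T3, T3, T3, T3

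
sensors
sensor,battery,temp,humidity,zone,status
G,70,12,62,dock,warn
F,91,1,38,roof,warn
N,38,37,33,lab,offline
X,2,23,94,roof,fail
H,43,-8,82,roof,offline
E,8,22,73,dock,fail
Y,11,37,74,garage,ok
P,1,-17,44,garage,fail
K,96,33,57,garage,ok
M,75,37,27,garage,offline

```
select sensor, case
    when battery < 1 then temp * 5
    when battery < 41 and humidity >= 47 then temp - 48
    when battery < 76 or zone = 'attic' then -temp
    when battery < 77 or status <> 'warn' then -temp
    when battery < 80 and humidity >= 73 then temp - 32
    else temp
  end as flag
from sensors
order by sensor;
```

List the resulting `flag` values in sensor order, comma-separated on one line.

sensor=E: battery < 41 and humidity >= 47 → -26
sensor=F: ELSE → 1
sensor=G: battery < 76 or zone = 'attic' → -12
sensor=H: battery < 76 or zone = 'attic' → 8
sensor=K: battery < 77 or status <> 'warn' → -33
sensor=M: battery < 76 or zone = 'attic' → -37
sensor=N: battery < 76 or zone = 'attic' → -37
sensor=P: battery < 76 or zone = 'attic' → 17
sensor=X: battery < 41 and humidity >= 47 → -25
sensor=Y: battery < 41 and humidity >= 47 → -11

-26, 1, -12, 8, -33, -37, -37, 17, -25, -11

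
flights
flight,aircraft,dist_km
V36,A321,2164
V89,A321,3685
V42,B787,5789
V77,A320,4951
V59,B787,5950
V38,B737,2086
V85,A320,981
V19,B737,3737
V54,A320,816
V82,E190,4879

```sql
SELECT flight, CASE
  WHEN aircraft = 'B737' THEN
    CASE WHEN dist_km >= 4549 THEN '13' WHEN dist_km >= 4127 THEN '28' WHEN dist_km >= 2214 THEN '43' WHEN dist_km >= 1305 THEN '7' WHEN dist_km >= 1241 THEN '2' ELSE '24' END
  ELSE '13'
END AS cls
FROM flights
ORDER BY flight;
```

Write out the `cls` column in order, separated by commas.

43, 13, 7, 13, 13, 13, 13, 13, 13, 13

flight=V19: aircraft='B737' → inner[dist_km >= 2214] → 43
flight=V36: aircraft='A321' → outer ELSE → 13
flight=V38: aircraft='B737' → inner[dist_km >= 1305] → 7
flight=V42: aircraft='B787' → outer ELSE → 13
flight=V54: aircraft='A320' → outer ELSE → 13
flight=V59: aircraft='B787' → outer ELSE → 13
flight=V77: aircraft='A320' → outer ELSE → 13
flight=V82: aircraft='E190' → outer ELSE → 13
flight=V85: aircraft='A320' → outer ELSE → 13
flight=V89: aircraft='A321' → outer ELSE → 13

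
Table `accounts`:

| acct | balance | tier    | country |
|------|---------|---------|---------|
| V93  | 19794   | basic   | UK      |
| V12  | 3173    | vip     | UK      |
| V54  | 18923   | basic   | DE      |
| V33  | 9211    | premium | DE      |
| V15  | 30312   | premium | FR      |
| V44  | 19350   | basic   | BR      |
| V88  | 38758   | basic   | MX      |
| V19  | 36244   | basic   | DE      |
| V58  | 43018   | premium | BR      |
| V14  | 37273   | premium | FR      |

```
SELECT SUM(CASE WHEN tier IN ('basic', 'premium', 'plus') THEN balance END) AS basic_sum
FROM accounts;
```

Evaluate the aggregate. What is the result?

252883

acct=V93: ✓ → 19794
acct=V12: ✗
acct=V54: ✓ → 18923
acct=V33: ✓ → 9211
acct=V15: ✓ → 30312
acct=V44: ✓ → 19350
acct=V88: ✓ → 38758
acct=V19: ✓ → 36244
acct=V58: ✓ → 43018
acct=V14: ✓ → 37273
basic_sum = 19794 + 18923 + 9211 + 30312 + 19350 + 38758 + 36244 + 43018 + 37273 = 252883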